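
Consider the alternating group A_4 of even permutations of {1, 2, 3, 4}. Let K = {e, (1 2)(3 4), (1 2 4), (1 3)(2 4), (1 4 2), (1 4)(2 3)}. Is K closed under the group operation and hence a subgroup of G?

No

Closure fails: (1 2 4) ∘ (1 2)(3 4) = (1 4 3) ∉ K. So K is not a subgroup.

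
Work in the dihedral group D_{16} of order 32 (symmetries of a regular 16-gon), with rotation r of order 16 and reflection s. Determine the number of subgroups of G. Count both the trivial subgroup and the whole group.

36

|G| = 32, so by Lagrange every subgroup order divides 32. Divisors: 1, 2, 4, 8, 16, 32.
Subgroups by order — order 1: 1; order 2: 17; order 4: 9; order 8: 5; order 16: 3; order 32: 1.
Total: 1 + 17 + 9 + 5 + 3 + 1 = 36.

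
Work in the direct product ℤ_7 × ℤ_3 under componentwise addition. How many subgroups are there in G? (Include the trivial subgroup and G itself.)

4

|G| = 21, so by Lagrange every subgroup order divides 21. Divisors: 1, 3, 7, 21.
Subgroups by order — order 1: 1; order 3: 1; order 7: 1; order 21: 1.
Total: 1 + 1 + 1 + 1 = 4.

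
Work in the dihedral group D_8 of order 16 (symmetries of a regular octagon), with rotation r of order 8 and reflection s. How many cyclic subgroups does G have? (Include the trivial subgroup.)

Group the elements of G by the cyclic subgroup they generate; each cyclic subgroup of order d accounts for φ(d) elements.
Cyclic subgroups by order — order 1: 1; order 2: 9; order 4: 1; order 8: 1.
Total: 12.

12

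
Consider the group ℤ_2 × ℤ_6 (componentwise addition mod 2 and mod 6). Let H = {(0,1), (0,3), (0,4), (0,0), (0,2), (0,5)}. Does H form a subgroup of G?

|H| = 6 divides |G| = 12, consistent with Lagrange.
H contains the identity, every element's inverse is in H, and H is closed under +: it is a subgroup.
In fact H = ⟨(0,1)⟩.

Yes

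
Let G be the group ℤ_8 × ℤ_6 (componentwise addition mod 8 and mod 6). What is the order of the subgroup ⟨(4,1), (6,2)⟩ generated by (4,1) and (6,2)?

24

|⟨(4,1)⟩| = 6 and |⟨(6,2)⟩| = 12, so |H| is a multiple of lcm(6, 12) = 12 and divides |G| = 48.
Closing under the operation: H = {(0,0), (0,1), (0,2), (0,3), (0,4), (0,5), (2,0), (2,1), (2,2), (2,3), (2,4), (2,5), (4,0), (4,1), (4,2), (4,3), (4,4), (4,5), (6,0), (6,1), (6,2), (6,3), (6,4), (6,5)}, so |H| = 24.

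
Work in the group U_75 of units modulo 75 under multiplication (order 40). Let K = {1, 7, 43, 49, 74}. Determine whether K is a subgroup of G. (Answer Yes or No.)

No

Closure fails: 49 · 74 = 26 ∉ K. So K is not a subgroup.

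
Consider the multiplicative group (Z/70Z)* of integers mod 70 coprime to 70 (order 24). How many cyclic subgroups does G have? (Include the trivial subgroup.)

A cyclic subgroup of order d is generated by each of its φ(d) elements of order d, so the cyclic subgroups of order d number (#elements of order d)/φ(d).
Cyclic subgroups by order — order 1: 1; order 2: 3; order 3: 1; order 4: 2; order 6: 3; order 12: 2.
Total: 12.

12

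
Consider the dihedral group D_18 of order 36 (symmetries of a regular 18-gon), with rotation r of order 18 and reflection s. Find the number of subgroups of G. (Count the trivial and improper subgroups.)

|G| = 36, so by Lagrange every subgroup order divides 36. Divisors: 1, 2, 3, 4, 6, 9, 12, 18, 36.
Subgroups by order — order 1: 1; order 2: 19; order 3: 1; order 4: 9; order 6: 7; order 9: 1; order 12: 3; order 18: 3; order 36: 1.
Total: 1 + 19 + 1 + 9 + 7 + 1 + 3 + 3 + 1 = 45.

45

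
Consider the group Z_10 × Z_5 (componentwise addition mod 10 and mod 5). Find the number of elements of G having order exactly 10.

An element (a,b) has order lcm(ord(a), ord(b)); count pairs with lcm equal to 10.
Enumerating gives 24 such elements.

24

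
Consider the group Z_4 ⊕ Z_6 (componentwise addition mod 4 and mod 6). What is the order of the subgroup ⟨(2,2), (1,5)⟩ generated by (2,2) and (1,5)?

12

|⟨(2,2)⟩| = 6 and |⟨(1,5)⟩| = 12, so |H| is a multiple of lcm(6, 12) = 12 and divides |G| = 24.
Closing under the operation: H = {(0,0), (0,2), (0,4), (1,1), (1,3), (1,5), (2,0), (2,2), (2,4), (3,1), (3,3), (3,5)}, so |H| = 12.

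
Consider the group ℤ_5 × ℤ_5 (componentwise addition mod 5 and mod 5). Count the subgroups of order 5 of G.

|G| = 25 and 5 | 25, so subgroups of order 5 are possible by Lagrange.
The subgroups of order 5 are: {(0,0), (0,1), (0,2), (0,3), (0,4)}; {(0,0), (1,0), (2,0), (3,0), (4,0)}; {(0,0), (1,1), (2,2), (3,3), (4,4)}; {(0,0), (1,2), (2,4), (3,1), (4,3)}; … (6 in all).
So G has 6 subgroups of order 5.

6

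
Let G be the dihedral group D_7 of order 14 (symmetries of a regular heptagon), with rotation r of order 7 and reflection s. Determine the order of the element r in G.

7

Computing powers of r: the smallest k with (r)^k = e is k = 7.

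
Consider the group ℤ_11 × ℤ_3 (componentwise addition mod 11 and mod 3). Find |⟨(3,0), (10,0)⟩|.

11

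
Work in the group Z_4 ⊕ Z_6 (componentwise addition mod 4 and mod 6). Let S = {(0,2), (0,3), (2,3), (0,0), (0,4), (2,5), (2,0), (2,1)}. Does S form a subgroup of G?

No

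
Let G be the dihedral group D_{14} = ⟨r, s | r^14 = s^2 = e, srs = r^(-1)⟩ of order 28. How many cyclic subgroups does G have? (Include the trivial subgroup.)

18

Group the elements of G by the cyclic subgroup they generate; each cyclic subgroup of order d accounts for φ(d) elements.
Cyclic subgroups by order — order 1: 1; order 2: 15; order 7: 1; order 14: 1.
Total: 18.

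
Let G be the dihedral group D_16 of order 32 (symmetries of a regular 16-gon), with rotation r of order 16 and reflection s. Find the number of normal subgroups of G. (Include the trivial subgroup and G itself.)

G has 36 subgroups. Checking conjugation-invariance by order — order 1: 1/1 normal; order 2: 1/17 normal; order 4: 1/9 normal; order 8: 1/5 normal; order 16: 3/3 normal; order 32: 1/1 normal.
Total normal subgroups: 8.

8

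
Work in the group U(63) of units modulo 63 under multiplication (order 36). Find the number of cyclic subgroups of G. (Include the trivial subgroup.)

Group the elements of G by the cyclic subgroup they generate; each cyclic subgroup of order d accounts for φ(d) elements.
Cyclic subgroups by order — order 1: 1; order 2: 3; order 3: 4; order 6: 12.
Total: 20.

20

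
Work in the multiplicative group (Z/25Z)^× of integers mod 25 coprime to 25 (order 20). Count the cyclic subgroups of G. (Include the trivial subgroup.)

6

A cyclic subgroup of order d is generated by each of its φ(d) elements of order d, so the cyclic subgroups of order d number (#elements of order d)/φ(d).
Cyclic subgroups by order — order 1: 1; order 2: 1; order 4: 1; order 5: 1; order 10: 1; order 20: 1.
Total: 6.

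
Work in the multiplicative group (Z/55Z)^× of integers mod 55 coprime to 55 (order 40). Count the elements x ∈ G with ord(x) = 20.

16

Enumerating element orders in G gives 16 elements of order 20.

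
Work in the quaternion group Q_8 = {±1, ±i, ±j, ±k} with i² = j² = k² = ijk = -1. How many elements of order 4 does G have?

6

The elements of order 4 are: i, -i, j, -j, k, -k.
That's 6.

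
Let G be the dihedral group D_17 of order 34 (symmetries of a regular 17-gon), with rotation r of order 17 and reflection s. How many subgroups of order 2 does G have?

|G| = 34 and 2 | 34, so subgroups of order 2 are possible by Lagrange.
The subgroups of order 2 are: {e, r^10s}; {e, r^11s}; {e, r^12s}; {e, r^13s}; … (17 in all).
So G has 17 subgroups of order 2.

17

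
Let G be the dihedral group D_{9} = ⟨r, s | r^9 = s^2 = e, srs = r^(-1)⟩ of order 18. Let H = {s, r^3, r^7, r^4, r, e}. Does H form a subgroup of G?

No

r^4 ∈ H but its inverse r^5 ∉ H, so H is not a subgroup.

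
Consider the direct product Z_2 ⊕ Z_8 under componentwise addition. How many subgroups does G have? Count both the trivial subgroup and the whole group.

11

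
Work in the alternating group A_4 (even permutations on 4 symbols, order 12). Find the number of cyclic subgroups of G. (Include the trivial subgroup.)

8

Each element a generates a cyclic subgroup ⟨a⟩; distinct elements may generate the same one (a cyclic group of order d has φ(d) generators).
Cyclic subgroups by order — order 1: 1; order 2: 3; order 3: 4.
Total: 8.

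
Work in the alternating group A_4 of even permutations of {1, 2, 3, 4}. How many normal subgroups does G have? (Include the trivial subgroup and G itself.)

G has 10 subgroups. Checking conjugation-invariance by order — order 1: 1/1 normal; order 2: 0/3 normal; order 3: 0/4 normal; order 4: 1/1 normal; order 12: 1/1 normal.
Total normal subgroups: 3.

3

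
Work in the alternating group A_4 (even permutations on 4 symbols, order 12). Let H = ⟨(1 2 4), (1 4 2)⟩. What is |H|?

|⟨(1 2 4)⟩| = 3 and |⟨(1 4 2)⟩| = 3, so |H| is a multiple of lcm(3, 3) = 3 and divides |G| = 12.
Closing under the operation: H = {e, (1 2 4), (1 4 2)}, so |H| = 3.

3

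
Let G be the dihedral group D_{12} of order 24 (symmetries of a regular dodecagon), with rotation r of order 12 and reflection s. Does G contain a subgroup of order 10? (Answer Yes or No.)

No

10 does not divide |G| = 24, so by Lagrange no subgroup of order 10 exists.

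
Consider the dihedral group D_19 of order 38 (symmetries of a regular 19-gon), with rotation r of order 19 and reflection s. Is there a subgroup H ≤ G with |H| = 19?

Yes

19 | 38. A subgroup of order 19 is {e, r, r^2, r^3, r^4, r^5, r^6, r^7, r^8, r^9, r^10, r^11, r^12, r^13, r^14, r^15, r^16, r^17, r^18}.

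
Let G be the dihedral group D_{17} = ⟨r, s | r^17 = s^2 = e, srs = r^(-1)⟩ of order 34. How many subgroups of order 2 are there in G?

17

|G| = 34 and 2 | 34, so subgroups of order 2 are possible by Lagrange.
The subgroups of order 2 are: {e, r^10s}; {e, r^11s}; {e, r^12s}; {e, r^13s}; … (17 in all).
So G has 17 subgroups of order 2.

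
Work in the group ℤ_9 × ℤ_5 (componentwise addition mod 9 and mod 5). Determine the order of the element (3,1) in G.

The order of (3,1) in Z_9 × Z_5 is lcm(ord(3) in Z_9, ord(1) in Z_5).
ord(3) = 3 and ord(1) = 5, so |⟨(3,1)⟩| = lcm(3, 5) = 15.

15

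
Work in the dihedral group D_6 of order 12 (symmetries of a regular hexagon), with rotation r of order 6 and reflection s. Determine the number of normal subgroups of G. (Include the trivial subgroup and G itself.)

G has 16 subgroups. Checking conjugation-invariance by order — order 1: 1/1 normal; order 2: 1/7 normal; order 3: 1/1 normal; order 4: 0/3 normal; order 6: 3/3 normal; order 12: 1/1 normal.
Total normal subgroups: 7.

7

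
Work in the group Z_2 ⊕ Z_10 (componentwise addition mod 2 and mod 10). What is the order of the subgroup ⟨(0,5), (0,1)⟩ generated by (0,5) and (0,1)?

|⟨(0,5)⟩| = 2 and |⟨(0,1)⟩| = 10, so |H| is a multiple of lcm(2, 10) = 10 and divides |G| = 20.
Closing under the operation: H = {(0,0), (0,1), (0,2), (0,3), (0,4), (0,5), (0,6), (0,7), (0,8), (0,9)}, so |H| = 10.

10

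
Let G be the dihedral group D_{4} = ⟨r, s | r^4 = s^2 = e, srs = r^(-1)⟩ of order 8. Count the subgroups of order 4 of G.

3

|G| = 8 and 4 | 8, so subgroups of order 4 are possible by Lagrange.
The subgroups of order 4 are: {e, r, r^2, r^3}; {e, r^2, s, r^2s}; {e, r^2, rs, r^3s}.
So G has 3 subgroups of order 4.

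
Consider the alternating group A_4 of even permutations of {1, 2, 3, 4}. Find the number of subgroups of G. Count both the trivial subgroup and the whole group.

10

|G| = 12, so by Lagrange every subgroup order divides 12. Divisors: 1, 2, 3, 4, 6, 12.
Subgroups by order — order 1: 1; order 2: 3; order 3: 4; order 4: 1; order 6: 0; order 12: 1.
Total: 1 + 3 + 4 + 1 + 0 + 1 = 10.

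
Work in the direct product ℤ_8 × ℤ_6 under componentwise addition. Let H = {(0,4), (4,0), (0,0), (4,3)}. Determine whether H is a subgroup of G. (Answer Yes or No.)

(0,4) ∈ H but its inverse (0,2) ∉ H, so H is not a subgroup.

No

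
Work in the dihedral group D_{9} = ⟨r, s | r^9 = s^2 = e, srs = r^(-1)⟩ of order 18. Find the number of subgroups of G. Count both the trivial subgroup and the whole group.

|G| = 18, so by Lagrange every subgroup order divides 18. Divisors: 1, 2, 3, 6, 9, 18.
Subgroups by order — order 1: 1; order 2: 9; order 3: 1; order 6: 3; order 9: 1; order 18: 1.
Total: 1 + 9 + 1 + 3 + 1 + 1 = 16.

16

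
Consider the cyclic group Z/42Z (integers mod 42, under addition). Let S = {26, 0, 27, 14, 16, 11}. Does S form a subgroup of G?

27 ∈ S but its inverse 15 ∉ S, so S is not a subgroup.

No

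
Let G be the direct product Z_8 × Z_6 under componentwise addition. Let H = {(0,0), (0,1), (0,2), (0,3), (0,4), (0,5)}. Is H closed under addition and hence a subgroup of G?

Yes

|H| = 6 divides |G| = 48, consistent with Lagrange.
H contains the identity, every element's inverse is in H, and H is closed under +: it is a subgroup.
In fact H = ⟨(0,1)⟩.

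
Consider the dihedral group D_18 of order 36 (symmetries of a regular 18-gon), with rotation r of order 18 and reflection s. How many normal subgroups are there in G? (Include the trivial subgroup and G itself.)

9

G has 45 subgroups. Checking conjugation-invariance by order — order 1: 1/1 normal; order 2: 1/19 normal; order 3: 1/1 normal; order 4: 0/9 normal; order 6: 1/7 normal; order 9: 1/1 normal; order 12: 0/3 normal; order 18: 3/3 normal; order 36: 1/1 normal.
Total normal subgroups: 9.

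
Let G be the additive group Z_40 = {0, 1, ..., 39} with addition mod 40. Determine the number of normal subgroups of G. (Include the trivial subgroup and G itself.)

G is abelian, so every subgroup is normal.
G has 8 subgroups in total, hence 8 normal subgroups.

8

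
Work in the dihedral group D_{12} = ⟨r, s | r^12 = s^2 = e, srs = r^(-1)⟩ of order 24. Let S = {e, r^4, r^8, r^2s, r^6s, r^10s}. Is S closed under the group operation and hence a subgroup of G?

Yes

|S| = 6 divides |G| = 24, consistent with Lagrange.
S contains the identity, every element's inverse is in S, and S is closed under ·: it is a subgroup.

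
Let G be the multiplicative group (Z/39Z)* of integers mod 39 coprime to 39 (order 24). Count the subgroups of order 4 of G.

|G| = 24 and 4 | 24, so subgroups of order 4 are possible by Lagrange.
The subgroups of order 4 are: {1, 14, 25, 38}; {1, 25, 31, 34}; {1, 5, 8, 25}.
So G has 3 subgroups of order 4.

3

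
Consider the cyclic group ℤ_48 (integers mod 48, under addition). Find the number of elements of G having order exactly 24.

In a cyclic group of order 48, the number of elements of order d (for d | 48) is φ(d).
φ(24) = 8.

8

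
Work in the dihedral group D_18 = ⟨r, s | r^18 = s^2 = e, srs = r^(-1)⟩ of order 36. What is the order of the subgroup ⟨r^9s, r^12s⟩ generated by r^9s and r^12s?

12

|⟨r^9s⟩| = 2 and |⟨r^12s⟩| = 2, so |H| is a multiple of lcm(2, 2) = 2 and divides |G| = 36.
Closing under the operation: H = {e, r^3, r^6, r^9, r^12, r^15, s, r^3s, r^6s, r^9s, r^12s, r^15s}, so |H| = 12.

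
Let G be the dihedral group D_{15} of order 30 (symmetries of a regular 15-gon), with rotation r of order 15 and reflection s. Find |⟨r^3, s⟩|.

10

|⟨r^3⟩| = 5 and |⟨s⟩| = 2, so |H| is a multiple of lcm(5, 2) = 10 and divides |G| = 30.
Closing under the operation: H = {e, r^3, r^6, r^9, r^12, s, r^3s, r^6s, r^9s, r^12s}, so |H| = 10.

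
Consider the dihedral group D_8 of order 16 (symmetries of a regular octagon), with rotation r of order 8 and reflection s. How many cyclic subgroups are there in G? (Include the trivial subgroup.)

Group the elements of G by the cyclic subgroup they generate; each cyclic subgroup of order d accounts for φ(d) elements.
Cyclic subgroups by order — order 1: 1; order 2: 9; order 4: 1; order 8: 1.
Total: 12.

12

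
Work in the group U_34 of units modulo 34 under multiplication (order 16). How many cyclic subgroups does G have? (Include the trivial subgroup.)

5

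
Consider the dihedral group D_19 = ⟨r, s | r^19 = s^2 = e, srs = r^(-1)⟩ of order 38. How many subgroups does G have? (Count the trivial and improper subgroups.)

22

|G| = 38, so by Lagrange every subgroup order divides 38. Divisors: 1, 2, 19, 38.
Subgroups by order — order 1: 1; order 2: 19; order 19: 1; order 38: 1.
Total: 1 + 19 + 1 + 1 = 22.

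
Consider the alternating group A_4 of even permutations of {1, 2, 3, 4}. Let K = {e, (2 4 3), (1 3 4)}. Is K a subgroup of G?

(2 4 3) ∈ K but its inverse (2 3 4) ∉ K, so K is not a subgroup.

No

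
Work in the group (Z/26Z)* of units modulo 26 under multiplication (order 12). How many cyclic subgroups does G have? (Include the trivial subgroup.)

A cyclic subgroup of order d is generated by each of its φ(d) elements of order d, so the cyclic subgroups of order d number (#elements of order d)/φ(d).
Cyclic subgroups by order — order 1: 1; order 2: 1; order 3: 1; order 4: 1; order 6: 1; order 12: 1.
Total: 6.

6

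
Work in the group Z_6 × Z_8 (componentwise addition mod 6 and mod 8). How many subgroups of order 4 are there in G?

3

|G| = 48 and 4 | 48, so subgroups of order 4 are possible by Lagrange.
The subgroups of order 4 are: {(0,0), (0,2), (0,4), (0,6)}; {(0,0), (0,4), (3,0), (3,4)}; {(0,0), (0,4), (3,2), (3,6)}.
So G has 3 subgroups of order 4.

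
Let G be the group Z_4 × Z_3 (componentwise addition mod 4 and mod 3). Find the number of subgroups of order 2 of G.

|G| = 12 and 2 | 12, so subgroups of order 2 are possible by Lagrange.
The subgroups of order 2 are: {(0,0), (2,0)}.
So G has 1 subgroup of order 2.

1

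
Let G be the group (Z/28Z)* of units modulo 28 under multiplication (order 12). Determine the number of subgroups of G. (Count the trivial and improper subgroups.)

10

|G| = 12, so by Lagrange every subgroup order divides 12. Divisors: 1, 2, 3, 4, 6, 12.
Subgroups by order — order 1: 1; order 2: 3; order 3: 1; order 4: 1; order 6: 3; order 12: 1.
Total: 1 + 3 + 1 + 1 + 3 + 1 = 10.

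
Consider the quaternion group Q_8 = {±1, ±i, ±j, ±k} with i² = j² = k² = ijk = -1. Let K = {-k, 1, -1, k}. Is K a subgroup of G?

|K| = 4 divides |G| = 8, consistent with Lagrange.
K contains the identity, every element's inverse is in K, and K is closed under ·: it is a subgroup.
In fact K = ⟨-k⟩.

Yes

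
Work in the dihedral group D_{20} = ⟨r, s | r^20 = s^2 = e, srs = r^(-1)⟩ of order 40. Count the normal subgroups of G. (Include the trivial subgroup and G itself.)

9

G has 48 subgroups. Checking conjugation-invariance by order — order 1: 1/1 normal; order 2: 1/21 normal; order 4: 1/11 normal; order 5: 1/1 normal; order 8: 0/5 normal; order 10: 1/5 normal; order 20: 3/3 normal; order 40: 1/1 normal.
Total normal subgroups: 9.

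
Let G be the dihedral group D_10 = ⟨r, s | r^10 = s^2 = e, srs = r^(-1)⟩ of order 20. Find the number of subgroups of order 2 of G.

|G| = 20 and 2 | 20, so subgroups of order 2 are possible by Lagrange.
The subgroups of order 2 are: {e, r^2s}; {e, r^3s}; {e, r^4s}; {e, r^5}; … (11 in all).
So G has 11 subgroups of order 2.

11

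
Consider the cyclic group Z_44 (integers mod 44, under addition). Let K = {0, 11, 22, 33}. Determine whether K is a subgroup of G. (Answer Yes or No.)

|K| = 4 divides |G| = 44, consistent with Lagrange.
K contains the identity, every element's inverse is in K, and K is closed under +: it is a subgroup.
In fact K = ⟨33⟩.

Yes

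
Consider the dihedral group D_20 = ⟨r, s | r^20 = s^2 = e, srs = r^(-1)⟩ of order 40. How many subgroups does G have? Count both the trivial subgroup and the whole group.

48

|G| = 40, so by Lagrange every subgroup order divides 40. Divisors: 1, 2, 4, 5, 8, 10, 20, 40.
Subgroups by order — order 1: 1; order 2: 21; order 4: 11; order 5: 1; order 8: 5; order 10: 5; order 20: 3; order 40: 1.
Total: 1 + 21 + 11 + 1 + 5 + 5 + 3 + 1 = 48.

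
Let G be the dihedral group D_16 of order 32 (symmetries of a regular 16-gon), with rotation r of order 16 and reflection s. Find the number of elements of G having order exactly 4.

2

The elements of order 4 are: r^4, r^12.
That's 2.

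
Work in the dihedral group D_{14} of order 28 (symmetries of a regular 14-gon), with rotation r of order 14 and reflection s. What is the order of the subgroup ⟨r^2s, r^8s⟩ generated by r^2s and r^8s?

|⟨r^2s⟩| = 2 and |⟨r^8s⟩| = 2, so |H| is a multiple of lcm(2, 2) = 2 and divides |G| = 28.
Closing under the operation: H = {e, r^2, r^4, r^6, r^8, r^10, r^12, s, r^2s, r^4s, r^6s, r^8s, r^10s, r^12s}, so |H| = 14.

14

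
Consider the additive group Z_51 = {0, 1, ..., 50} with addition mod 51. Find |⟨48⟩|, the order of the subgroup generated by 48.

In Z_51, the order of an element a is n/gcd(a, n).
gcd(48, 51) = 3, so |⟨48⟩| = 51/3 = 17.

17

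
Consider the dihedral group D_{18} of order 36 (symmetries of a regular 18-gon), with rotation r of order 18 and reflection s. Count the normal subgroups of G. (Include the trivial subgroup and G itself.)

9

G has 45 subgroups. Checking conjugation-invariance by order — order 1: 1/1 normal; order 2: 1/19 normal; order 3: 1/1 normal; order 4: 0/9 normal; order 6: 1/7 normal; order 9: 1/1 normal; order 12: 0/3 normal; order 18: 3/3 normal; order 36: 1/1 normal.
Total normal subgroups: 9.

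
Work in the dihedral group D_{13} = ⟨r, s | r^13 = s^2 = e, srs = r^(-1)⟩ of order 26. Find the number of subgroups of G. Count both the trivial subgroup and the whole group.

16

|G| = 26, so by Lagrange every subgroup order divides 26. Divisors: 1, 2, 13, 26.
Subgroups by order — order 1: 1; order 2: 13; order 13: 1; order 26: 1.
Total: 1 + 13 + 1 + 1 = 16.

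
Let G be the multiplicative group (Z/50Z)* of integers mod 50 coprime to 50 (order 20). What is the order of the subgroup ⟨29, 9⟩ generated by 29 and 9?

|⟨29⟩| = 10 and |⟨9⟩| = 10, so |H| is a multiple of lcm(10, 10) = 10 and divides |G| = 20.
Closing under the operation: H = {1, 9, 11, 19, 21, 29, 31, 39, 41, 49}, so |H| = 10.

10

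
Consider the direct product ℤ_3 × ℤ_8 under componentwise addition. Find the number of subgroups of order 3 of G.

|G| = 24 and 3 | 24, so subgroups of order 3 are possible by Lagrange.
The subgroups of order 3 are: {(0,0), (1,0), (2,0)}.
So G has 1 subgroup of order 3.

1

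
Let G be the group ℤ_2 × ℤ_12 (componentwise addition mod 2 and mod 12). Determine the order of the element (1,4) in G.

The order of (1,4) in Z_2 × Z_12 is lcm(ord(1) in Z_2, ord(4) in Z_12).
ord(1) = 2 and ord(4) = 3, so |⟨(1,4)⟩| = lcm(2, 3) = 6.

6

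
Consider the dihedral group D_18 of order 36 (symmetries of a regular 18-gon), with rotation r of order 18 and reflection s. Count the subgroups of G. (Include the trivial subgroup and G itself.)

45

|G| = 36, so by Lagrange every subgroup order divides 36. Divisors: 1, 2, 3, 4, 6, 9, 12, 18, 36.
Subgroups by order — order 1: 1; order 2: 19; order 3: 1; order 4: 9; order 6: 7; order 9: 1; order 12: 3; order 18: 3; order 36: 1.
Total: 1 + 19 + 1 + 9 + 7 + 1 + 3 + 3 + 1 = 45.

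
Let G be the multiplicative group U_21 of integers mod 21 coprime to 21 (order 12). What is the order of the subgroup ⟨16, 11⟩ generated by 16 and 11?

6

|⟨16⟩| = 3 and |⟨11⟩| = 6, so |H| is a multiple of lcm(3, 6) = 6 and divides |G| = 12.
Closing under the operation: H = {1, 2, 4, 8, 11, 16}, so |H| = 6.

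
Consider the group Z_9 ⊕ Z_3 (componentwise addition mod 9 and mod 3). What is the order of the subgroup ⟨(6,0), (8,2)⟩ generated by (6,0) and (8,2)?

|⟨(6,0)⟩| = 3 and |⟨(8,2)⟩| = 9, so |H| is a multiple of lcm(3, 9) = 9 and divides |G| = 27.
Closing under the operation: H = {(0,0), (1,1), (2,2), (3,0), (4,1), (5,2), (6,0), (7,1), (8,2)}, so |H| = 9.

9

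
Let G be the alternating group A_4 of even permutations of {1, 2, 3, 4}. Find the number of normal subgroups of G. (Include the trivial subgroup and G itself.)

3

G has 10 subgroups. Checking conjugation-invariance by order — order 1: 1/1 normal; order 2: 0/3 normal; order 3: 0/4 normal; order 4: 1/1 normal; order 12: 1/1 normal.
Total normal subgroups: 3.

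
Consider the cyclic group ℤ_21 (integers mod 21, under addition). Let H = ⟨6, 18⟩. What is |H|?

|⟨6⟩| = 7 and |⟨18⟩| = 7, so |H| is a multiple of lcm(7, 7) = 7 and divides |G| = 21.
Closing under the operation: H = {0, 3, 6, 9, 12, 15, 18}, so |H| = 7.

7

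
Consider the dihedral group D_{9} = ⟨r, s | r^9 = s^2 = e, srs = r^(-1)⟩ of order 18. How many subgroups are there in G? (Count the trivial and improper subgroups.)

|G| = 18, so by Lagrange every subgroup order divides 18. Divisors: 1, 2, 3, 6, 9, 18.
Subgroups by order — order 1: 1; order 2: 9; order 3: 1; order 6: 3; order 9: 1; order 18: 1.
Total: 1 + 9 + 1 + 3 + 1 + 1 = 16.

16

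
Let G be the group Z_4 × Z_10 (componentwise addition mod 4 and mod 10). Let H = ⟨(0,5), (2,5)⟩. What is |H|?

|⟨(0,5)⟩| = 2 and |⟨(2,5)⟩| = 2, so |H| is a multiple of lcm(2, 2) = 2 and divides |G| = 40.
Closing under the operation: H = {(0,0), (0,5), (2,0), (2,5)}, so |H| = 4.

4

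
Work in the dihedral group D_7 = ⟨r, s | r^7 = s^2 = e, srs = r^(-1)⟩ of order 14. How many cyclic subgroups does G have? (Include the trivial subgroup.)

Group the elements of G by the cyclic subgroup they generate; each cyclic subgroup of order d accounts for φ(d) elements.
Cyclic subgroups by order — order 1: 1; order 2: 7; order 7: 1.
Total: 9.

9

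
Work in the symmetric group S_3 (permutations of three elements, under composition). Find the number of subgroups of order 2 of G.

|G| = 6 and 2 | 6, so subgroups of order 2 are possible by Lagrange.
The subgroups of order 2 are: {e, (1 2)}; {e, (1 3)}; {e, (2 3)}.
So G has 3 subgroups of order 2.

3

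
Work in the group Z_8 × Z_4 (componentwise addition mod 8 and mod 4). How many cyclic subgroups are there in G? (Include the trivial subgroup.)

14

Group the elements of G by the cyclic subgroup they generate; each cyclic subgroup of order d accounts for φ(d) elements.
Cyclic subgroups by order — order 1: 1; order 2: 3; order 4: 6; order 8: 4.
Total: 14.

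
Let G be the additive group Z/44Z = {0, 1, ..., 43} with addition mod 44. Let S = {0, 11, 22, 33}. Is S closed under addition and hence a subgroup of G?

Yes

|S| = 4 divides |G| = 44, consistent with Lagrange.
S contains the identity, every element's inverse is in S, and S is closed under +: it is a subgroup.
In fact S = ⟨33⟩.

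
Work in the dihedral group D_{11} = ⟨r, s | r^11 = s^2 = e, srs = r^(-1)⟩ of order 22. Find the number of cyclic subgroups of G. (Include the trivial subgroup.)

13

A cyclic subgroup of order d is generated by each of its φ(d) elements of order d, so the cyclic subgroups of order d number (#elements of order d)/φ(d).
Cyclic subgroups by order — order 1: 1; order 2: 11; order 11: 1.
Total: 13.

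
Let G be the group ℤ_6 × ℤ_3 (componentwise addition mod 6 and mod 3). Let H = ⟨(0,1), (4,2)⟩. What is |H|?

|⟨(0,1)⟩| = 3 and |⟨(4,2)⟩| = 3, so |H| is a multiple of lcm(3, 3) = 3 and divides |G| = 18.
Closing under the operation: H = {(0,0), (0,1), (0,2), (2,0), (2,1), (2,2), (4,0), (4,1), (4,2)}, so |H| = 9.

9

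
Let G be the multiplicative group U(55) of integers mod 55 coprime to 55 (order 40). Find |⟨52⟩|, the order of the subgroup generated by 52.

20

Compute successive powers of 52 mod 55: 52, 9, 28, 26, 32, 14, 13, 16, …; 52^20 ≡ 1 (mod 55).
So |⟨52⟩| = 20.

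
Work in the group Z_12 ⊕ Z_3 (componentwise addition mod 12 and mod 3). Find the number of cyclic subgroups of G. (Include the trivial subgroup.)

Group the elements of G by the cyclic subgroup they generate; each cyclic subgroup of order d accounts for φ(d) elements.
Cyclic subgroups by order — order 1: 1; order 2: 1; order 3: 4; order 4: 1; order 6: 4; order 12: 4.
Total: 15.

15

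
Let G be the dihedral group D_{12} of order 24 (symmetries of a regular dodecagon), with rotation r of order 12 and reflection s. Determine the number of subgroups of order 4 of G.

|G| = 24 and 4 | 24, so subgroups of order 4 are possible by Lagrange.
The subgroups of order 4 are: {e, r^6, r^4s, r^10s}; {e, r^6, r^5s, r^11s}; {e, r^6, r^2s, r^8s}; {e, r^3, r^6, r^9}; … (7 in all).
So G has 7 subgroups of order 4.

7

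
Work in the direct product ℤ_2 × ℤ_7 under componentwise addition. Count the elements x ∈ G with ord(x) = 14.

6

An element (a,b) has order lcm(ord(a), ord(b)); count pairs with lcm equal to 14.
Enumerating gives 6 such elements.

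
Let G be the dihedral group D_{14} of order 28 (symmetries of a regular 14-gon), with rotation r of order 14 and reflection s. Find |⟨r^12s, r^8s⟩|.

|⟨r^12s⟩| = 2 and |⟨r^8s⟩| = 2, so |H| is a multiple of lcm(2, 2) = 2 and divides |G| = 28.
Closing under the operation: H = {e, r^2, r^4, r^6, r^8, r^10, r^12, s, r^2s, r^4s, r^6s, r^8s, r^10s, r^12s}, so |H| = 14.

14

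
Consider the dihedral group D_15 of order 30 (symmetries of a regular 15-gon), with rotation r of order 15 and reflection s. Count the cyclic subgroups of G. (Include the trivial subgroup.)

19

Each element a generates a cyclic subgroup ⟨a⟩; distinct elements may generate the same one (a cyclic group of order d has φ(d) generators).
Cyclic subgroups by order — order 1: 1; order 2: 15; order 3: 1; order 5: 1; order 15: 1.
Total: 19.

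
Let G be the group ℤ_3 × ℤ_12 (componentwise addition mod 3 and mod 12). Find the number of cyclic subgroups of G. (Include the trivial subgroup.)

15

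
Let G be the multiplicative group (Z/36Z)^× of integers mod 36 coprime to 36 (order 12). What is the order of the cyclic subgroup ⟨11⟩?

6

Compute successive powers of 11 mod 36: 11, 13, 35, 25, 23, 1; 11^6 ≡ 1 (mod 36).
So |⟨11⟩| = 6.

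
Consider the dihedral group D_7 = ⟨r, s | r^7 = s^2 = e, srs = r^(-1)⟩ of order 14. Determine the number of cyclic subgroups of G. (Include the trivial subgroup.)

9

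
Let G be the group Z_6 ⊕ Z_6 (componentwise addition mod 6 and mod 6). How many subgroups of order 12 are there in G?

4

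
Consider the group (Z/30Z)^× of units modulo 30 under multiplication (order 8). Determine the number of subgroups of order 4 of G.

|G| = 8 and 4 | 8, so subgroups of order 4 are possible by Lagrange.
The subgroups of order 4 are: {1, 11, 19, 29}; {1, 7, 13, 19}; {1, 17, 19, 23}.
So G has 3 subgroups of order 4.

3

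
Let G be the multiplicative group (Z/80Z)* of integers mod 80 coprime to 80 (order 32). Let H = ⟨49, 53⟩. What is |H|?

|⟨49⟩| = 2 and |⟨53⟩| = 4, so |H| is a multiple of lcm(2, 4) = 4 and divides |G| = 32.
Closing under the operation: H = {1, 9, 13, 37, 41, 49, 53, 77}, so |H| = 8.

8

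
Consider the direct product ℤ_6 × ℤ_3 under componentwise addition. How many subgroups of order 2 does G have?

|G| = 18 and 2 | 18, so subgroups of order 2 are possible by Lagrange.
The subgroups of order 2 are: {(0,0), (3,0)}.
So G has 1 subgroup of order 2.

1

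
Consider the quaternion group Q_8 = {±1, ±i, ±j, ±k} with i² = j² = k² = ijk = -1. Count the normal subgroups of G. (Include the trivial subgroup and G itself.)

6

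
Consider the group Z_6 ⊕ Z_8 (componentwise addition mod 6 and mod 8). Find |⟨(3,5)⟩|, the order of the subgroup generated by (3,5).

The order of (3,5) in Z_6 × Z_8 is lcm(ord(3) in Z_6, ord(5) in Z_8).
ord(3) = 2 and ord(5) = 8, so |⟨(3,5)⟩| = lcm(2, 8) = 8.

8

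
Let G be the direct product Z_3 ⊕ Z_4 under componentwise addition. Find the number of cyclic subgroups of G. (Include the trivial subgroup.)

A cyclic subgroup of order d is generated by each of its φ(d) elements of order d, so the cyclic subgroups of order d number (#elements of order d)/φ(d).
Cyclic subgroups by order — order 1: 1; order 2: 1; order 3: 1; order 4: 1; order 6: 1; order 12: 1.
Total: 6.

6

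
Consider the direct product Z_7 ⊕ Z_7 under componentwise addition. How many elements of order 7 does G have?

An element (a,b) has order lcm(ord(a), ord(b)); count pairs with lcm equal to 7.
Enumerating gives 48 such elements.

48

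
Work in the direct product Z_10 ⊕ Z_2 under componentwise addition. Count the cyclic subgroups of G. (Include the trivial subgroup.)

8

Group the elements of G by the cyclic subgroup they generate; each cyclic subgroup of order d accounts for φ(d) elements.
Cyclic subgroups by order — order 1: 1; order 2: 3; order 5: 1; order 10: 3.
Total: 8.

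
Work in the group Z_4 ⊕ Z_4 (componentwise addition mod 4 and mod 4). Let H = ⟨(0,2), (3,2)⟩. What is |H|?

|⟨(0,2)⟩| = 2 and |⟨(3,2)⟩| = 4, so |H| is a multiple of lcm(2, 4) = 4 and divides |G| = 16.
Closing under the operation: H = {(0,0), (0,2), (1,0), (1,2), (2,0), (2,2), (3,0), (3,2)}, so |H| = 8.

8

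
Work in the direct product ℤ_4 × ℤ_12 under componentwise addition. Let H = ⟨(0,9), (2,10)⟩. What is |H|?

24

|⟨(0,9)⟩| = 4 and |⟨(2,10)⟩| = 6, so |H| is a multiple of lcm(4, 6) = 12 and divides |G| = 48.
Closing under the operation: H = {(0,0), (0,1), (0,2), (0,3), (0,4), (0,5), (0,6), (0,7), (0,8), (0,9), (0,10), (0,11), (2,0), (2,1), (2,2), (2,3), (2,4), (2,5), (2,6), (2,7), (2,8), (2,9), (2,10), (2,11)}, so |H| = 24.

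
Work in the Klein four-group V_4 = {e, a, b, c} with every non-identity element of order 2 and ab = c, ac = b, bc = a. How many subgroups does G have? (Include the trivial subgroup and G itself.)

|G| = 4, so by Lagrange every subgroup order divides 4. Divisors: 1, 2, 4.
Subgroups by order — order 1: 1; order 2: 3; order 4: 1.
Total: 1 + 3 + 1 = 5.

5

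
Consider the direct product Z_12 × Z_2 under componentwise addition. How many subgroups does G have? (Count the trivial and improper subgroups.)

16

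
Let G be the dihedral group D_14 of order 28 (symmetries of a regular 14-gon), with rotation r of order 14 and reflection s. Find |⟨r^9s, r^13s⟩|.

14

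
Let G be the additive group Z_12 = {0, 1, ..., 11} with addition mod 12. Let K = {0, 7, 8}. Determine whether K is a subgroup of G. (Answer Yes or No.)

No

8 ∈ K but its inverse 4 ∉ K, so K is not a subgroup.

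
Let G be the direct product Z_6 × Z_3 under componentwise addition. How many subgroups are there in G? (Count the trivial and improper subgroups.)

12

|G| = 18, so by Lagrange every subgroup order divides 18. Divisors: 1, 2, 3, 6, 9, 18.
Subgroups by order — order 1: 1; order 2: 1; order 3: 4; order 6: 4; order 9: 1; order 18: 1.
Total: 1 + 1 + 4 + 4 + 1 + 1 = 12.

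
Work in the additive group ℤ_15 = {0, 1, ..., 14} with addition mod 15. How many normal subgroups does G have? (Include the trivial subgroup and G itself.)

G is abelian, so every subgroup is normal.
G has 4 subgroups in total, hence 4 normal subgroups.

4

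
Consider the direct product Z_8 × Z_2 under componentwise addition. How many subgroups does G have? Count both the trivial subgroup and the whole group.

11

|G| = 16, so by Lagrange every subgroup order divides 16. Divisors: 1, 2, 4, 8, 16.
Subgroups by order — order 1: 1; order 2: 3; order 4: 3; order 8: 3; order 16: 1.
Total: 1 + 3 + 3 + 3 + 1 = 11.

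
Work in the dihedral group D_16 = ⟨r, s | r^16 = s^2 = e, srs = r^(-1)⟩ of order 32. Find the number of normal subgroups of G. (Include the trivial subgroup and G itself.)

8

G has 36 subgroups. Checking conjugation-invariance by order — order 1: 1/1 normal; order 2: 1/17 normal; order 4: 1/9 normal; order 8: 1/5 normal; order 16: 3/3 normal; order 32: 1/1 normal.
Total normal subgroups: 8.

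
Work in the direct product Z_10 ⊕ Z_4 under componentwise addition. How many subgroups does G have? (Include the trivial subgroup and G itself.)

|G| = 40, so by Lagrange every subgroup order divides 40. Divisors: 1, 2, 4, 5, 8, 10, 20, 40.
Subgroups by order — order 1: 1; order 2: 3; order 4: 3; order 5: 1; order 8: 1; order 10: 3; order 20: 3; order 40: 1.
Total: 1 + 3 + 3 + 1 + 1 + 3 + 3 + 1 = 16.

16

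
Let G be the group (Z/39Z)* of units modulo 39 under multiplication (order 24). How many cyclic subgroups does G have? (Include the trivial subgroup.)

12

Group the elements of G by the cyclic subgroup they generate; each cyclic subgroup of order d accounts for φ(d) elements.
Cyclic subgroups by order — order 1: 1; order 2: 3; order 3: 1; order 4: 2; order 6: 3; order 12: 2.
Total: 12.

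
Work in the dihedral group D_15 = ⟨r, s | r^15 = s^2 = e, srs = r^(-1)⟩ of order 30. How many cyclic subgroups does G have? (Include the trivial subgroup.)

Each element a generates a cyclic subgroup ⟨a⟩; distinct elements may generate the same one (a cyclic group of order d has φ(d) generators).
Cyclic subgroups by order — order 1: 1; order 2: 15; order 3: 1; order 5: 1; order 15: 1.
Total: 19.

19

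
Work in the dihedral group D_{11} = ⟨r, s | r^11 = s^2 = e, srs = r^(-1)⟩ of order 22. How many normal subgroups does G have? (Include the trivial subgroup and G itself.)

3

G has 14 subgroups. Checking conjugation-invariance by order — order 1: 1/1 normal; order 2: 0/11 normal; order 11: 1/1 normal; order 22: 1/1 normal.
Total normal subgroups: 3.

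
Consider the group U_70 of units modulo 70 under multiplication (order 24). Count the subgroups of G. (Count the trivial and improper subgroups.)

16

|G| = 24, so by Lagrange every subgroup order divides 24. Divisors: 1, 2, 3, 4, 6, 8, 12, 24.
Subgroups by order — order 1: 1; order 2: 3; order 3: 1; order 4: 3; order 6: 3; order 8: 1; order 12: 3; order 24: 1.
Total: 1 + 3 + 1 + 3 + 3 + 1 + 3 + 1 = 16.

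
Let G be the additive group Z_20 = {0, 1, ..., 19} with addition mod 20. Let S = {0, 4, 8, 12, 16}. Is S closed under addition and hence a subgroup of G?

Yes

|S| = 5 divides |G| = 20, consistent with Lagrange.
S contains the identity, every element's inverse is in S, and S is closed under +: it is a subgroup.
In fact S = ⟨16⟩.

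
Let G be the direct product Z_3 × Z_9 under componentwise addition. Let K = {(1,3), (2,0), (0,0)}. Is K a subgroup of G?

No

(1,3) ∈ K but its inverse (2,6) ∉ K, so K is not a subgroup.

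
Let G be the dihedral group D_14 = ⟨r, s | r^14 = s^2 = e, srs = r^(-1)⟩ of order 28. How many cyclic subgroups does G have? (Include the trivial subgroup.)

Group the elements of G by the cyclic subgroup they generate; each cyclic subgroup of order d accounts for φ(d) elements.
Cyclic subgroups by order — order 1: 1; order 2: 15; order 7: 1; order 14: 1.
Total: 18.

18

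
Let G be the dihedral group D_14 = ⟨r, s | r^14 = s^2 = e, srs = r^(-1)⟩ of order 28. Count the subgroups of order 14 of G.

3

|G| = 28 and 14 | 28, so subgroups of order 14 are possible by Lagrange.
The subgroups of order 14 are: {e, r, r^2, r^3, r^4, r^5, r^6, r^7, r^8, r^9, r^10, r^11, r^12, r^13}; {e, r^2, r^4, r^6, r^8, r^10, r^12, s, r^2s, r^4s, r^6s, r^8s, r^10s, r^12s}; {e, r^2, r^4, r^6, r^8, r^10, r^12, rs, r^3s, r^5s, r^7s, r^9s, r^11s, r^13s}.
So G has 3 subgroups of order 14.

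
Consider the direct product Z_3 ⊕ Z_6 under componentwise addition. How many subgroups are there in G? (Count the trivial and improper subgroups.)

12

|G| = 18, so by Lagrange every subgroup order divides 18. Divisors: 1, 2, 3, 6, 9, 18.
Subgroups by order — order 1: 1; order 2: 1; order 3: 4; order 6: 4; order 9: 1; order 18: 1.
Total: 1 + 1 + 4 + 4 + 1 + 1 = 12.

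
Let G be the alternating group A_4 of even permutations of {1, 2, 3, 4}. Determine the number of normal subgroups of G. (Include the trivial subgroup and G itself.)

G has 10 subgroups. Checking conjugation-invariance by order — order 1: 1/1 normal; order 2: 0/3 normal; order 3: 0/4 normal; order 4: 1/1 normal; order 12: 1/1 normal.
Total normal subgroups: 3.

3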